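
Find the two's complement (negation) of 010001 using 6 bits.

Original: 010001
Step 1 - Invert all bits: 101110
Step 2 - Add 1: 101111
Verification: 010001 + 101111 = 1000000; discarding the end carry (carry out of the top bit) leaves the 6-bit value 000000, as required for x + (-x)



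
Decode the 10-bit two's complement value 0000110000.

Binary: 0000110000
Sign bit: 0 (non-negative)
Read directly as an unsigned value:
0000110000 = 32 + 16 = 48
Value: 48



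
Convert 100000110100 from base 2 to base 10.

Sum of powers of 2 for each 1-bit:
2^2 + 2^4 + 2^5 + 2^11
= 4 + 16 + 32 + 2048
= 2100



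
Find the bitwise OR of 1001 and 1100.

OR: 1 when either bit is 1
  1001
| 1100
------
  1101
Decimal: 9 | 12 = 13



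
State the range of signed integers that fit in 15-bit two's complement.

For 15-bit two's complement:
Minimum: -2^14 = -16384
Maximum: 2^14 - 1 = 16383



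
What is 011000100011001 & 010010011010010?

AND: 1 only when both bits are 1
  011000100011001
& 010010011010010
-----------------
  010000000010000
Decimal: 12569 & 9426 = 8208



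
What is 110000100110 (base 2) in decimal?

Sum of powers of 2 for each 1-bit:
2^1 + 2^2 + 2^5 + 2^10 + 2^11
= 2 + 4 + 32 + 1024 + 2048
= 3110



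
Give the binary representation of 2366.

Using repeated division by 2:
2366 ÷ 2 = 1183 remainder 0
1183 ÷ 2 = 591 remainder 1
591 ÷ 2 = 295 remainder 1
295 ÷ 2 = 147 remainder 1
147 ÷ 2 = 73 remainder 1
73 ÷ 2 = 36 remainder 1
36 ÷ 2 = 18 remainder 0
18 ÷ 2 = 9 remainder 0
9 ÷ 2 = 4 remainder 1
4 ÷ 2 = 2 remainder 0
2 ÷ 2 = 1 remainder 0
1 ÷ 2 = 0 remainder 1
Reading remainders bottom to top: 100100111110



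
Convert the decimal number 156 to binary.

Using repeated division by 2:
156 ÷ 2 = 78 remainder 0
78 ÷ 2 = 39 remainder 0
39 ÷ 2 = 19 remainder 1
19 ÷ 2 = 9 remainder 1
9 ÷ 2 = 4 remainder 1
4 ÷ 2 = 2 remainder 0
2 ÷ 2 = 1 remainder 0
1 ÷ 2 = 0 remainder 1
Reading remainders bottom to top: 10011100



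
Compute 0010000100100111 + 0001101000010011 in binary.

Add column by column from the right: bit + bit + carry-in; write the sum mod 2, carry 1 when the sum is 2 or 3.
carry:  0000000000001110
        0010000100100111
+       0001101000010011
------------------------
       00011101100111010
(the carry out of the leftmost column, 0, becomes the leading bit)
Decimal check:
  0010000100100111 = 8192 + 256 + 32 + 4 + 2 + 1 = 8487
  0001101000010011 = 4096 + 2048 + 512 + 16 + 2 + 1 = 6675
  8487 + 6675 = 15162, and 00011101100111010 = 8192 + 4096 + 2048 + 512 + 256 + 32 + 16 + 8 + 2 = 15162 ✓



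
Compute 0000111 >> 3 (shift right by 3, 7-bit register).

Original: 0000111 (decimal 7)
Shift right by 3 positions
Drop the 3 low bits; fill with zeros on the left
Result: 0000000 (decimal 0)
Equivalent: 7 >> 3 = 7 ÷ 2^3 = 0



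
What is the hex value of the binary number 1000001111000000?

Group into 4-bit nibbles from right:
  1000 = 8
  0011 = 3
  1100 = C
  0000 = 0
Result: 83C0



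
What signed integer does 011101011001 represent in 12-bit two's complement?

Binary: 011101011001
Sign bit: 0 (non-negative)
Read directly as an unsigned value:
011101011001 = 1024 + 512 + 256 + 64 + 16 + 8 + 1 = 1881
Value: 1881



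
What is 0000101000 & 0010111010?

AND: 1 only when both bits are 1
  0000101000
& 0010111010
------------
  0000101000
Decimal: 40 & 186 = 40



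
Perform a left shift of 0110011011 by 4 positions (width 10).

Original: 0110011011 (decimal 411)
Shift left by 4 positions
Append 4 zeros on the right and drop the 4 high bits that overflow the 10-bit width
Result: 0110110000 (decimal 432)
Equivalent: 411 << 4 = 411 × 2^4 = 6576, truncated to 10 bits = 432



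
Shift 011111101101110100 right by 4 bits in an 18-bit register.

Original: 011111101101110100 (decimal 129908)
Shift right by 4 positions
Drop the 4 low bits; fill with zeros on the left
Result: 000001111110110111 (decimal 8119)
Equivalent: 129908 >> 4 = 129908 ÷ 2^4 = 8119



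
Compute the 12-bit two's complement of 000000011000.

Original: 000000011000
Step 1 - Invert all bits: 111111100111
Step 2 - Add 1: 111111101000
Verification: 000000011000 + 111111101000 = 1000000000000; discarding the end carry (carry out of the top bit) leaves the 12-bit value 000000000000, as required for x + (-x)



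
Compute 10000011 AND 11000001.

AND: 1 only when both bits are 1
  10000011
& 11000001
----------
  10000001
Decimal: 131 & 193 = 129



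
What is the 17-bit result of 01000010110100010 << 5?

Original: 01000010110100010 (decimal 34210)
Shift left by 5 positions
Append 5 zeros on the right and drop the 5 high bits that overflow the 17-bit width
Result: 01011010001000000 (decimal 46144)
Equivalent: 34210 << 5 = 34210 × 2^5 = 1094720, truncated to 17 bits = 46144



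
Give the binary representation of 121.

Using repeated division by 2:
121 ÷ 2 = 60 remainder 1
60 ÷ 2 = 30 remainder 0
30 ÷ 2 = 15 remainder 0
15 ÷ 2 = 7 remainder 1
7 ÷ 2 = 3 remainder 1
3 ÷ 2 = 1 remainder 1
1 ÷ 2 = 0 remainder 1
Reading remainders bottom to top: 1111001



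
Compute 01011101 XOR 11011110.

XOR: 1 when bits differ
  01011101
^ 11011110
----------
  10000011
Decimal: 93 ^ 222 = 131



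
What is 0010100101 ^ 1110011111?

XOR: 1 when bits differ
  0010100101
^ 1110011111
------------
  1100111010
Decimal: 165 ^ 927 = 826



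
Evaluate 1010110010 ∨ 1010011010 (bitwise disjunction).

OR: 1 when either bit is 1
  1010110010
| 1010011010
------------
  1010111010
Decimal: 690 | 666 = 698



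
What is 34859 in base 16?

Using repeated division by 16 (digits 10–15 are A–F):
34859 ÷ 16 = 2178 remainder 11 (B)
2178 ÷ 16 = 136 remainder 2
136 ÷ 16 = 8 remainder 8
8 ÷ 16 = 0 remainder 8
Reading remainders bottom to top: 882B



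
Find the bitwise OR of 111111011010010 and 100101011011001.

OR: 1 when either bit is 1
  111111011010010
| 100101011011001
-----------------
  111111011011011
Decimal: 32466 | 19161 = 32475



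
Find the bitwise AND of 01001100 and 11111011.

AND: 1 only when both bits are 1
  01001100
& 11111011
----------
  01001000
Decimal: 76 & 251 = 72



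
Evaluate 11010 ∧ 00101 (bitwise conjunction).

AND: 1 only when both bits are 1
  11010
& 00101
-------
  00000
Decimal: 26 & 5 = 0



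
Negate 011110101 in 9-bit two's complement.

Original: 011110101
Step 1 - Invert all bits: 100001010
Step 2 - Add 1: 100001011
Verification: 011110101 + 100001011 = 1000000000; discarding the end carry (carry out of the top bit) leaves the 9-bit value 000000000, as required for x + (-x)



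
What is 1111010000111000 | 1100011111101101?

OR: 1 when either bit is 1
  1111010000111000
| 1100011111101101
------------------
  1111011111111101
Decimal: 62520 | 51181 = 63485



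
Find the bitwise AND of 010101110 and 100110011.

AND: 1 only when both bits are 1
  010101110
& 100110011
-----------
  000100010
Decimal: 174 & 307 = 34



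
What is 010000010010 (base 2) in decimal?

Sum of powers of 2 for each 1-bit:
2^1 + 2^4 + 2^10
= 2 + 16 + 1024
= 1042



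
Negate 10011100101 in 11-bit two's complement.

Original (sign bit 1, negative): 10011100101
Step 1 - Invert all bits: 01100011010
Step 2 - Add 1: 01100011011
Verification: 10011100101 + 01100011011 = 100000000000; discarding the end carry (carry out of the top bit) leaves the 11-bit value 00000000000, as required for x + (-x)



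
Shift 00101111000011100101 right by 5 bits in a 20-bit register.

Original: 00101111000011100101 (decimal 192741)
Shift right by 5 positions
Drop the 5 low bits; fill with zeros on the left
Result: 00000001011110000111 (decimal 6023)
Equivalent: 192741 >> 5 = 192741 ÷ 2^5 = 6023



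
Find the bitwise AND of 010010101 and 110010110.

AND: 1 only when both bits are 1
  010010101
& 110010110
-----------
  010010100
Decimal: 149 & 406 = 148



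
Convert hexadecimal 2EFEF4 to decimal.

Expand by place value (powers of 16):
Digit values: E = 14, F = 15
2EFEF4 = 2 × 16^5 + 14 × 16^4 + 15 × 16^3 + 14 × 16^2 + 15 × 16^1 + 4 × 16^0
= 2 × 1048576 + 14 × 65536 + 15 × 4096 + 14 × 256 + 15 × 16 + 4 × 1
= 2097152 + 917504 + 61440 + 3584 + 240 + 4
= 3079924



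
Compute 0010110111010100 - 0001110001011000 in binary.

Method 1 - Direct subtraction (column by column from the right: bit − bit − borrow-in; if negative, add 2 and borrow 1 from the next column):
borrow: 0010000011110000
        0010110111010100
-       0001110001011000
------------------------
        0001000101111100

Method 2 - Add two's complement:
Two's complement of 0001110001011000: invert → 1110001110100111, add 1 → 1110001110101000
  0010110111010100
+ 1110001110101000
------------------
 10001000101111100  (end carry out of the top bit = 1)
Discarding the end carry: 0001000101111100
Decimal check:
  0010110111010100 = 8192 + 2048 + 1024 + 256 + 128 + 64 + 16 + 4 = 11732
  0001110001011000 = 4096 + 2048 + 1024 + 64 + 16 + 8 = 7256
  11732 - 7256 = 4476, and 0001000101111100 = 4096 + 256 + 64 + 32 + 16 + 8 + 4 = 4476 ✓



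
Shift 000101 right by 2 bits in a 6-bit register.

Original: 000101 (decimal 5)
Shift right by 2 positions
Drop the 2 low bits; fill with zeros on the left
Result: 000001 (decimal 1)
Equivalent: 5 >> 2 = 5 ÷ 2^2 = 1



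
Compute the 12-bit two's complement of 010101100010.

Original: 010101100010
Step 1 - Invert all bits: 101010011101
Step 2 - Add 1: 101010011110
Verification: 010101100010 + 101010011110 = 1000000000000; discarding the end carry (carry out of the top bit) leaves the 12-bit value 000000000000, as required for x + (-x)



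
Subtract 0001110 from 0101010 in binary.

Method 1 - Direct subtraction (column by column from the right: bit − bit − borrow-in; if negative, add 2 and borrow 1 from the next column):
borrow: 0111000
        0101010
-       0001110
---------------
        0011100

Method 2 - Add two's complement:
Two's complement of 0001110: invert → 1110001, add 1 → 1110010
  0101010
+ 1110010
---------
 10011100  (end carry out of the top bit = 1)
Discarding the end carry: 0011100
Decimal check:
  0101010 = 32 + 8 + 2 = 42
  0001110 = 8 + 4 + 2 = 14
  42 - 14 = 28, and 0011100 = 16 + 8 + 4 = 28 ✓



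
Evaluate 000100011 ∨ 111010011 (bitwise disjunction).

OR: 1 when either bit is 1
  000100011
| 111010011
-----------
  111110011
Decimal: 35 | 467 = 499



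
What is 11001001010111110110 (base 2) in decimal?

Sum of powers of 2 for each 1-bit:
2^1 + 2^2 + 2^4 + 2^5 + 2^6 + 2^7 + 2^8 + 2^10 + 2^12 + 2^15 + 2^18 + 2^19
= 2 + 4 + 16 + 32 + 64 + 128 + 256 + 1024 + 4096 + 32768 + 262144 + 524288
= 824822



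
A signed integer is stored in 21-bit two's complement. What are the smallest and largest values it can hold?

For 21-bit two's complement:
Minimum: -2^20 = -1048576
Maximum: 2^20 - 1 = 1048575



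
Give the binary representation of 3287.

Using repeated division by 2:
3287 ÷ 2 = 1643 remainder 1
1643 ÷ 2 = 821 remainder 1
821 ÷ 2 = 410 remainder 1
410 ÷ 2 = 205 remainder 0
205 ÷ 2 = 102 remainder 1
102 ÷ 2 = 51 remainder 0
51 ÷ 2 = 25 remainder 1
25 ÷ 2 = 12 remainder 1
12 ÷ 2 = 6 remainder 0
6 ÷ 2 = 3 remainder 0
3 ÷ 2 = 1 remainder 1
1 ÷ 2 = 0 remainder 1
Reading remainders bottom to top: 110011010111



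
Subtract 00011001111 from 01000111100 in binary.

Method 1 - Direct subtraction (column by column from the right: bit − bit − borrow-in; if negative, add 2 and borrow 1 from the next column):
borrow: 01110011110
        01000111100
-       00011001111
-------------------
        00101101101

Method 2 - Add two's complement:
Two's complement of 00011001111: invert → 11100110000, add 1 → 11100110001
  01000111100
+ 11100110001
-------------
 100101101101  (end carry out of the top bit = 1)
Discarding the end carry: 00101101101
Decimal check:
  01000111100 = 512 + 32 + 16 + 8 + 4 = 572
  00011001111 = 128 + 64 + 8 + 4 + 2 + 1 = 207
  572 - 207 = 365, and 00101101101 = 256 + 64 + 32 + 8 + 4 + 1 = 365 ✓



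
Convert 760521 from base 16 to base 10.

Expand by place value (powers of 16):
760521 = 7 × 16^5 + 6 × 16^4 + 0 × 16^3 + 5 × 16^2 + 2 × 16^1 + 1 × 16^0
= 7 × 1048576 + 6 × 65536 + 0 × 4096 + 5 × 256 + 2 × 16 + 1 × 1
= 7340032 + 393216 + 0 + 1280 + 32 + 1
= 7734561



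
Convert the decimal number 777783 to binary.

Using repeated division by 2:
777783 ÷ 2 = 388891 remainder 1
388891 ÷ 2 = 194445 remainder 1
194445 ÷ 2 = 97222 remainder 1
97222 ÷ 2 = 48611 remainder 0
48611 ÷ 2 = 24305 remainder 1
24305 ÷ 2 = 12152 remainder 1
12152 ÷ 2 = 6076 remainder 0
6076 ÷ 2 = 3038 remainder 0
3038 ÷ 2 = 1519 remainder 0
1519 ÷ 2 = 759 remainder 1
759 ÷ 2 = 379 remainder 1
379 ÷ 2 = 189 remainder 1
189 ÷ 2 = 94 remainder 1
94 ÷ 2 = 47 remainder 0
47 ÷ 2 = 23 remainder 1
23 ÷ 2 = 11 remainder 1
11 ÷ 2 = 5 remainder 1
5 ÷ 2 = 2 remainder 1
2 ÷ 2 = 1 remainder 0
1 ÷ 2 = 0 remainder 1
Reading remainders bottom to top: 10111101111000110111



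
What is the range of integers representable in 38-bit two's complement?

For 38-bit two's complement:
Minimum: -2^37 = -137438953472
Maximum: 2^37 - 1 = 137438953471



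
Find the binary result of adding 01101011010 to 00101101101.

Add column by column from the right: bit + bit + carry-in; write the sum mod 2, carry 1 when the sum is 2 or 3.
carry:  11011110000
        01101011010
+       00101101101
-------------------
       010011000111
(the carry out of the leftmost column, 0, becomes the leading bit)
Decimal check:
  01101011010 = 512 + 256 + 64 + 16 + 8 + 2 = 858
  00101101101 = 256 + 64 + 32 + 8 + 4 + 1 = 365
  858 + 365 = 1223, and 010011000111 = 1024 + 128 + 64 + 4 + 2 + 1 = 1223 ✓



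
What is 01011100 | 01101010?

OR: 1 when either bit is 1
  01011100
| 01101010
----------
  01111110
Decimal: 92 | 106 = 126



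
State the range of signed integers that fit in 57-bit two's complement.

For 57-bit two's complement:
Minimum: -2^56 = -72057594037927936
Maximum: 2^56 - 1 = 72057594037927935



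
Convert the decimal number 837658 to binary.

Using repeated division by 2:
837658 ÷ 2 = 418829 remainder 0
418829 ÷ 2 = 209414 remainder 1
209414 ÷ 2 = 104707 remainder 0
104707 ÷ 2 = 52353 remainder 1
52353 ÷ 2 = 26176 remainder 1
26176 ÷ 2 = 13088 remainder 0
13088 ÷ 2 = 6544 remainder 0
6544 ÷ 2 = 3272 remainder 0
3272 ÷ 2 = 1636 remainder 0
1636 ÷ 2 = 818 remainder 0
818 ÷ 2 = 409 remainder 0
409 ÷ 2 = 204 remainder 1
204 ÷ 2 = 102 remainder 0
102 ÷ 2 = 51 remainder 0
51 ÷ 2 = 25 remainder 1
25 ÷ 2 = 12 remainder 1
12 ÷ 2 = 6 remainder 0
6 ÷ 2 = 3 remainder 0
3 ÷ 2 = 1 remainder 1
1 ÷ 2 = 0 remainder 1
Reading remainders bottom to top: 11001100100000011010



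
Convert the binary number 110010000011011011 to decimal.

Sum of powers of 2 for each 1-bit:
2^0 + 2^1 + 2^3 + 2^4 + 2^6 + 2^7 + 2^13 + 2^16 + 2^17
= 1 + 2 + 8 + 16 + 64 + 128 + 8192 + 65536 + 131072
= 205019



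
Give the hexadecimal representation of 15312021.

Using repeated division by 16 (digits 10–15 are A–F):
15312021 ÷ 16 = 957001 remainder 5
957001 ÷ 16 = 59812 remainder 9
59812 ÷ 16 = 3738 remainder 4
3738 ÷ 16 = 233 remainder 10 (A)
233 ÷ 16 = 14 remainder 9
14 ÷ 16 = 0 remainder 14 (E)
Reading remainders bottom to top: E9A495



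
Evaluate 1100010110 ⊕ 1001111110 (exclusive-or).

XOR: 1 when bits differ
  1100010110
^ 1001111110
------------
  0101101000
Decimal: 790 ^ 638 = 360



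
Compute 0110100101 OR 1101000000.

OR: 1 when either bit is 1
  0110100101
| 1101000000
------------
  1111100101
Decimal: 421 | 832 = 997



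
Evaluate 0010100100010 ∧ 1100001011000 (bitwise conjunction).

AND: 1 only when both bits are 1
  0010100100010
& 1100001011000
---------------
  0000000000000
Decimal: 1314 & 6232 = 0



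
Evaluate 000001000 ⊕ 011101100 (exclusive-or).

XOR: 1 when bits differ
  000001000
^ 011101100
-----------
  011100100
Decimal: 8 ^ 236 = 228



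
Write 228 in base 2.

Using repeated division by 2:
228 ÷ 2 = 114 remainder 0
114 ÷ 2 = 57 remainder 0
57 ÷ 2 = 28 remainder 1
28 ÷ 2 = 14 remainder 0
14 ÷ 2 = 7 remainder 0
7 ÷ 2 = 3 remainder 1
3 ÷ 2 = 1 remainder 1
1 ÷ 2 = 0 remainder 1
Reading remainders bottom to top: 11100100



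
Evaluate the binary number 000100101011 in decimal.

Sum of powers of 2 for each 1-bit:
2^0 + 2^1 + 2^3 + 2^5 + 2^8
= 1 + 2 + 8 + 32 + 256
= 299



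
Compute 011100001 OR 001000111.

OR: 1 when either bit is 1
  011100001
| 001000111
-----------
  011100111
Decimal: 225 | 71 = 231



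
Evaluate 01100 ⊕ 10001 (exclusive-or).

XOR: 1 when bits differ
  01100
^ 10001
-------
  11101
Decimal: 12 ^ 17 = 29



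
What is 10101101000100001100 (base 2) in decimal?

Sum of powers of 2 for each 1-bit:
2^2 + 2^3 + 2^8 + 2^12 + 2^14 + 2^15 + 2^17 + 2^19
= 4 + 8 + 256 + 4096 + 16384 + 32768 + 131072 + 524288
= 708876



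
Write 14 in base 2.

Using repeated division by 2:
14 ÷ 2 = 7 remainder 0
7 ÷ 2 = 3 remainder 1
3 ÷ 2 = 1 remainder 1
1 ÷ 2 = 0 remainder 1
Reading remainders bottom to top: 1110



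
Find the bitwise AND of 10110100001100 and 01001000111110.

AND: 1 only when both bits are 1
  10110100001100
& 01001000111110
----------------
  00000000001100
Decimal: 11532 & 4670 = 12



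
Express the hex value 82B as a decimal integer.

Expand by place value (powers of 16):
Digit values: B = 11
82B = 8 × 16^2 + 2 × 16^1 + 11 × 16^0
= 8 × 256 + 2 × 16 + 11 × 1
= 2048 + 32 + 11
= 2091



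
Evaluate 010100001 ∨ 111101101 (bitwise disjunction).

OR: 1 when either bit is 1
  010100001
| 111101101
-----------
  111101101
Decimal: 161 | 493 = 493



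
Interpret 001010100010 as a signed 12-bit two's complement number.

Binary: 001010100010
Sign bit: 0 (non-negative)
Read directly as an unsigned value:
001010100010 = 512 + 128 + 32 + 2 = 674
Value: 674



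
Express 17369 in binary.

Using repeated division by 2:
17369 ÷ 2 = 8684 remainder 1
8684 ÷ 2 = 4342 remainder 0
4342 ÷ 2 = 2171 remainder 0
2171 ÷ 2 = 1085 remainder 1
1085 ÷ 2 = 542 remainder 1
542 ÷ 2 = 271 remainder 0
271 ÷ 2 = 135 remainder 1
135 ÷ 2 = 67 remainder 1
67 ÷ 2 = 33 remainder 1
33 ÷ 2 = 16 remainder 1
16 ÷ 2 = 8 remainder 0
8 ÷ 2 = 4 remainder 0
4 ÷ 2 = 2 remainder 0
2 ÷ 2 = 1 remainder 0
1 ÷ 2 = 0 remainder 1
Reading remainders bottom to top: 100001111011001



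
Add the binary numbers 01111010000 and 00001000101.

Add column by column from the right: bit + bit + carry-in; write the sum mod 2, carry 1 when the sum is 2 or 3.
carry:  11110000000
        01111010000
+       00001000101
-------------------
       010000010101
(the carry out of the leftmost column, 0, becomes the leading bit)
Decimal check:
  01111010000 = 512 + 256 + 128 + 64 + 16 = 976
  00001000101 = 64 + 4 + 1 = 69
  976 + 69 = 1045, and 010000010101 = 1024 + 16 + 4 + 1 = 1045 ✓



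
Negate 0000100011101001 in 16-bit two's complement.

Original: 0000100011101001
Step 1 - Invert all bits: 1111011100010110
Step 2 - Add 1: 1111011100010111
Verification: 0000100011101001 + 1111011100010111 = 10000000000000000; discarding the end carry (carry out of the top bit) leaves the 16-bit value 0000000000000000, as required for x + (-x)



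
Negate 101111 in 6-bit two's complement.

Original (sign bit 1, negative): 101111
Step 1 - Invert all bits: 010000
Step 2 - Add 1: 010001
Verification: 101111 + 010001 = 1000000; discarding the end carry (carry out of the top bit) leaves the 6-bit value 000000, as required for x + (-x)



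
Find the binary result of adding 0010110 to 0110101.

Add column by column from the right: bit + bit + carry-in; write the sum mod 2, carry 1 when the sum is 2 or 3.
carry:  1101000
        0010110
+       0110101
---------------
       01001011
(the carry out of the leftmost column, 0, becomes the leading bit)
Decimal check:
  0010110 = 16 + 4 + 2 = 22
  0110101 = 32 + 16 + 4 + 1 = 53
  22 + 53 = 75, and 01001011 = 64 + 8 + 2 + 1 = 75 ✓



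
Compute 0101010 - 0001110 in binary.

Method 1 - Direct subtraction (column by column from the right: bit − bit − borrow-in; if negative, add 2 and borrow 1 from the next column):
borrow: 0111000
        0101010
-       0001110
---------------
        0011100

Method 2 - Add two's complement:
Two's complement of 0001110: invert → 1110001, add 1 → 1110010
  0101010
+ 1110010
---------
 10011100  (end carry out of the top bit = 1)
Discarding the end carry: 0011100
Decimal check:
  0101010 = 32 + 8 + 2 = 42
  0001110 = 8 + 4 + 2 = 14
  42 - 14 = 28, and 0011100 = 16 + 8 + 4 = 28 ✓



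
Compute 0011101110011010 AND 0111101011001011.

AND: 1 only when both bits are 1
  0011101110011010
& 0111101011001011
------------------
  0011101010001010
Decimal: 15258 & 31435 = 14986



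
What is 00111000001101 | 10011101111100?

OR: 1 when either bit is 1
  00111000001101
| 10011101111100
----------------
  10111101111101
Decimal: 3597 | 10108 = 12157



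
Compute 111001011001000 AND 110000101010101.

AND: 1 only when both bits are 1
  111001011001000
& 110000101010101
-----------------
  110000001000000
Decimal: 29384 & 24917 = 24640



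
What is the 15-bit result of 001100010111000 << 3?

Original: 001100010111000 (decimal 6328)
Shift left by 3 positions
Append 3 zeros on the right and drop the 3 high bits that overflow the 15-bit width
Result: 100010111000000 (decimal 17856)
Equivalent: 6328 << 3 = 6328 × 2^3 = 50624, truncated to 15 bits = 17856



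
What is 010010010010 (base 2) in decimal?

Sum of powers of 2 for each 1-bit:
2^1 + 2^4 + 2^7 + 2^10
= 2 + 16 + 128 + 1024
= 1170



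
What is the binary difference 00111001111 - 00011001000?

Method 1 - Direct subtraction (column by column from the right: bit − bit − borrow-in; if negative, add 2 and borrow 1 from the next column):
borrow: 00000000000
        00111001111
-       00011001000
-------------------
        00100000111

Method 2 - Add two's complement:
Two's complement of 00011001000: invert → 11100110111, add 1 → 11100111000
  00111001111
+ 11100111000
-------------
 100100000111  (end carry out of the top bit = 1)
Discarding the end carry: 00100000111
Decimal check:
  00111001111 = 256 + 128 + 64 + 8 + 4 + 2 + 1 = 463
  00011001000 = 128 + 64 + 8 = 200
  463 - 200 = 263, and 00100000111 = 256 + 4 + 2 + 1 = 263 ✓



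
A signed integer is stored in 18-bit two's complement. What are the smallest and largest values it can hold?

For 18-bit two's complement:
Minimum: -2^17 = -131072
Maximum: 2^17 - 1 = 131071



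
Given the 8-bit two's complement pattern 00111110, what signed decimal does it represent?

Binary: 00111110
Sign bit: 0 (non-negative)
Read directly as an unsigned value:
00111110 = 32 + 16 + 8 + 4 + 2 = 62
Value: 62



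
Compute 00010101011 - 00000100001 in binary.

Method 1 - Direct subtraction (column by column from the right: bit − bit − borrow-in; if negative, add 2 and borrow 1 from the next column):
borrow: 00000000000
        00010101011
-       00000100001
-------------------
        00010001010

Method 2 - Add two's complement:
Two's complement of 00000100001: invert → 11111011110, add 1 → 11111011111
  00010101011
+ 11111011111
-------------
 100010001010  (end carry out of the top bit = 1)
Discarding the end carry: 00010001010
Decimal check:
  00010101011 = 128 + 32 + 8 + 2 + 1 = 171
  00000100001 = 32 + 1 = 33
  171 - 33 = 138, and 00010001010 = 128 + 8 + 2 = 138 ✓



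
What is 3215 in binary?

Using repeated division by 2:
3215 ÷ 2 = 1607 remainder 1
1607 ÷ 2 = 803 remainder 1
803 ÷ 2 = 401 remainder 1
401 ÷ 2 = 200 remainder 1
200 ÷ 2 = 100 remainder 0
100 ÷ 2 = 50 remainder 0
50 ÷ 2 = 25 remainder 0
25 ÷ 2 = 12 remainder 1
12 ÷ 2 = 6 remainder 0
6 ÷ 2 = 3 remainder 0
3 ÷ 2 = 1 remainder 1
1 ÷ 2 = 0 remainder 1
Reading remainders bottom to top: 110010001111



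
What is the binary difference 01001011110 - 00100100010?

Method 1 - Direct subtraction (column by column from the right: bit − bit − borrow-in; if negative, add 2 and borrow 1 from the next column):
borrow: 01001000000
        01001011110
-       00100100010
-------------------
        00100111100

Method 2 - Add two's complement:
Two's complement of 00100100010: invert → 11011011101, add 1 → 11011011110
  01001011110
+ 11011011110
-------------
 100100111100  (end carry out of the top bit = 1)
Discarding the end carry: 00100111100
Decimal check:
  01001011110 = 512 + 64 + 16 + 8 + 4 + 2 = 606
  00100100010 = 256 + 32 + 2 = 290
  606 - 290 = 316, and 00100111100 = 256 + 32 + 16 + 8 + 4 = 316 ✓



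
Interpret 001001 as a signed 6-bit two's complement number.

Binary: 001001
Sign bit: 0 (non-negative)
Read directly as an unsigned value:
001001 = 8 + 1 = 9
Value: 9



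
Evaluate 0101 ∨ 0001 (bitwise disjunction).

OR: 1 when either bit is 1
  0101
| 0001
------
  0101
Decimal: 5 | 1 = 5



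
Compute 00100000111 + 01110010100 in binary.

Add column by column from the right: bit + bit + carry-in; write the sum mod 2, carry 1 when the sum is 2 or 3.
carry:  11000001000
        00100000111
+       01110010100
-------------------
       010010011011
(the carry out of the leftmost column, 0, becomes the leading bit)
Decimal check:
  00100000111 = 256 + 4 + 2 + 1 = 263
  01110010100 = 512 + 256 + 128 + 16 + 4 = 916
  263 + 916 = 1179, and 010010011011 = 1024 + 128 + 16 + 8 + 2 + 1 = 1179 ✓



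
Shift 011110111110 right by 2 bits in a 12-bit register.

Original: 011110111110 (decimal 1982)
Shift right by 2 positions
Drop the 2 low bits; fill with zeros on the left
Result: 000111101111 (decimal 495)
Equivalent: 1982 >> 2 = 1982 ÷ 2^2 = 495



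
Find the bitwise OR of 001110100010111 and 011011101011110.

OR: 1 when either bit is 1
  001110100010111
| 011011101011110
-----------------
  011111101011111
Decimal: 7447 | 14174 = 16223



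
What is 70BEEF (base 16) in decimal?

Expand by place value (powers of 16):
Digit values: B = 11, E = 14, F = 15
70BEEF = 7 × 16^5 + 0 × 16^4 + 11 × 16^3 + 14 × 16^2 + 14 × 16^1 + 15 × 16^0
= 7 × 1048576 + 0 × 65536 + 11 × 4096 + 14 × 256 + 14 × 16 + 15 × 1
= 7340032 + 0 + 45056 + 3584 + 224 + 15
= 7388911



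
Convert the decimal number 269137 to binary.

Using repeated division by 2:
269137 ÷ 2 = 134568 remainder 1
134568 ÷ 2 = 67284 remainder 0
67284 ÷ 2 = 33642 remainder 0
33642 ÷ 2 = 16821 remainder 0
16821 ÷ 2 = 8410 remainder 1
8410 ÷ 2 = 4205 remainder 0
4205 ÷ 2 = 2102 remainder 1
2102 ÷ 2 = 1051 remainder 0
1051 ÷ 2 = 525 remainder 1
525 ÷ 2 = 262 remainder 1
262 ÷ 2 = 131 remainder 0
131 ÷ 2 = 65 remainder 1
65 ÷ 2 = 32 remainder 1
32 ÷ 2 = 16 remainder 0
16 ÷ 2 = 8 remainder 0
8 ÷ 2 = 4 remainder 0
4 ÷ 2 = 2 remainder 0
2 ÷ 2 = 1 remainder 0
1 ÷ 2 = 0 remainder 1
Reading remainders bottom to top: 1000001101101010001



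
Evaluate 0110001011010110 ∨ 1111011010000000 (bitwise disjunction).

OR: 1 when either bit is 1
  0110001011010110
| 1111011010000000
------------------
  1111011011010110
Decimal: 25302 | 63104 = 63190



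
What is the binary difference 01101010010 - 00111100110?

Method 1 - Direct subtraction (column by column from the right: bit − bit − borrow-in; if negative, add 2 and borrow 1 from the next column):
borrow: 01111011000
        01101010010
-       00111100110
-------------------
        00101101100

Method 2 - Add two's complement:
Two's complement of 00111100110: invert → 11000011001, add 1 → 11000011010
  01101010010
+ 11000011010
-------------
 100101101100  (end carry out of the top bit = 1)
Discarding the end carry: 00101101100
Decimal check:
  01101010010 = 512 + 256 + 64 + 16 + 2 = 850
  00111100110 = 256 + 128 + 64 + 32 + 4 + 2 = 486
  850 - 486 = 364, and 00101101100 = 256 + 64 + 32 + 8 + 4 = 364 ✓



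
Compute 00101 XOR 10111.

XOR: 1 when bits differ
  00101
^ 10111
-------
  10010
Decimal: 5 ^ 23 = 18



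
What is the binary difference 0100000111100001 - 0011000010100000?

Method 1 - Direct subtraction (column by column from the right: bit − bit − borrow-in; if negative, add 2 and borrow 1 from the next column):
borrow: 0110000000000000
        0100000111100001
-       0011000010100000
------------------------
        0001000101000001

Method 2 - Add two's complement:
Two's complement of 0011000010100000: invert → 1100111101011111, add 1 → 1100111101100000
  0100000111100001
+ 1100111101100000
------------------
 10001000101000001  (end carry out of the top bit = 1)
Discarding the end carry: 0001000101000001
Decimal check:
  0100000111100001 = 16384 + 256 + 128 + 64 + 32 + 1 = 16865
  0011000010100000 = 8192 + 4096 + 128 + 32 = 12448
  16865 - 12448 = 4417, and 0001000101000001 = 4096 + 256 + 64 + 1 = 4417 ✓



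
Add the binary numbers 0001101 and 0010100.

Add column by column from the right: bit + bit + carry-in; write the sum mod 2, carry 1 when the sum is 2 or 3.
carry:  0111000
        0001101
+       0010100
---------------
       00100001
(the carry out of the leftmost column, 0, becomes the leading bit)
Decimal check:
  0001101 = 8 + 4 + 1 = 13
  0010100 = 16 + 4 = 20
  13 + 20 = 33, and 00100001 = 32 + 1 = 33 ✓



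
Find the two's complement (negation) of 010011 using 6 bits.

Original: 010011
Step 1 - Invert all bits: 101100
Step 2 - Add 1: 101101
Verification: 010011 + 101101 = 1000000; discarding the end carry (carry out of the top bit) leaves the 6-bit value 000000, as required for x + (-x)



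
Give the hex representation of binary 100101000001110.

Group into 4-bit nibbles from right:
  0100 = 4
  1010 = A
  0000 = 0
  1110 = E
Result: 4A0E



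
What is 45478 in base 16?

Using repeated division by 16 (digits 10–15 are A–F):
45478 ÷ 16 = 2842 remainder 6
2842 ÷ 16 = 177 remainder 10 (A)
177 ÷ 16 = 11 remainder 1
11 ÷ 16 = 0 remainder 11 (B)
Reading remainders bottom to top: B1A6



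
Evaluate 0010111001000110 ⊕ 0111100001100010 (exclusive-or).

XOR: 1 when bits differ
  0010111001000110
^ 0111100001100010
------------------
  0101011000100100
Decimal: 11846 ^ 30818 = 22052



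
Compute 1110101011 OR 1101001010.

OR: 1 when either bit is 1
  1110101011
| 1101001010
------------
  1111101011
Decimal: 939 | 842 = 1003



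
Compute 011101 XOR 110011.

XOR: 1 when bits differ
  011101
^ 110011
--------
  101110
Decimal: 29 ^ 51 = 46



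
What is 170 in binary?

Using repeated division by 2:
170 ÷ 2 = 85 remainder 0
85 ÷ 2 = 42 remainder 1
42 ÷ 2 = 21 remainder 0
21 ÷ 2 = 10 remainder 1
10 ÷ 2 = 5 remainder 0
5 ÷ 2 = 2 remainder 1
2 ÷ 2 = 1 remainder 0
1 ÷ 2 = 0 remainder 1
Reading remainders bottom to top: 10101010



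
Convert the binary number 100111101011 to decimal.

Sum of powers of 2 for each 1-bit:
2^0 + 2^1 + 2^3 + 2^5 + 2^6 + 2^7 + 2^8 + 2^11
= 1 + 2 + 8 + 32 + 64 + 128 + 256 + 2048
= 2539



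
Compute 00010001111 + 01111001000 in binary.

Add column by column from the right: bit + bit + carry-in; write the sum mod 2, carry 1 when the sum is 2 or 3.
carry:  11100010000
        00010001111
+       01111001000
-------------------
       010001010111
(the carry out of the leftmost column, 0, becomes the leading bit)
Decimal check:
  00010001111 = 128 + 8 + 4 + 2 + 1 = 143
  01111001000 = 512 + 256 + 128 + 64 + 8 = 968
  143 + 968 = 1111, and 010001010111 = 1024 + 64 + 16 + 4 + 2 + 1 = 1111 ✓



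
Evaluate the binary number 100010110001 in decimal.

Sum of powers of 2 for each 1-bit:
2^0 + 2^4 + 2^5 + 2^7 + 2^11
= 1 + 16 + 32 + 128 + 2048
= 2225



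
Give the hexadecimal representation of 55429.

Using repeated division by 16 (digits 10–15 are A–F):
55429 ÷ 16 = 3464 remainder 5
3464 ÷ 16 = 216 remainder 8
216 ÷ 16 = 13 remainder 8
13 ÷ 16 = 0 remainder 13 (D)
Reading remainders bottom to top: D885



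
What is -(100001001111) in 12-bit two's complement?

Original (sign bit 1, negative): 100001001111
Step 1 - Invert all bits: 011110110000
Step 2 - Add 1: 011110110001
Verification: 100001001111 + 011110110001 = 1000000000000; discarding the end carry (carry out of the top bit) leaves the 12-bit value 000000000000, as required for x + (-x)



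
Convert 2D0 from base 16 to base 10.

Expand by place value (powers of 16):
Digit values: D = 13
2D0 = 2 × 16^2 + 13 × 16^1 + 0 × 16^0
= 2 × 256 + 13 × 16 + 0 × 1
= 512 + 208 + 0
= 720



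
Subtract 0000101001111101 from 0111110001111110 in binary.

Method 1 - Direct subtraction (column by column from the right: bit − bit − borrow-in; if negative, add 2 and borrow 1 from the next column):
borrow: 0000010000000010
        0111110001111110
-       0000101001111101
------------------------
        0111001000000001

Method 2 - Add two's complement:
Two's complement of 0000101001111101: invert → 1111010110000010, add 1 → 1111010110000011
  0111110001111110
+ 1111010110000011
------------------
 10111001000000001  (end carry out of the top bit = 1)
Discarding the end carry: 0111001000000001
Decimal check:
  0111110001111110 = 16384 + 8192 + 4096 + 2048 + 1024 + 64 + 32 + 16 + 8 + 4 + 2 = 31870
  0000101001111101 = 2048 + 512 + 64 + 32 + 16 + 8 + 4 + 1 = 2685
  31870 - 2685 = 29185, and 0111001000000001 = 16384 + 8192 + 4096 + 512 + 1 = 29185 ✓



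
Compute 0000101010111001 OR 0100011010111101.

OR: 1 when either bit is 1
  0000101010111001
| 0100011010111101
------------------
  0100111010111101
Decimal: 2745 | 18109 = 20157



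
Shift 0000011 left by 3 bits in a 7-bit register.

Original: 0000011 (decimal 3)
Shift left by 3 positions
Append 3 zeros on the right
Result: 0011000 (decimal 24)
Equivalent: 3 << 3 = 3 × 2^3 = 24



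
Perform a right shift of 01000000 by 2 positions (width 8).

Original: 01000000 (decimal 64)
Shift right by 2 positions
Drop the 2 low bits; fill with zeros on the left
Result: 00010000 (decimal 16)
Equivalent: 64 >> 2 = 64 ÷ 2^2 = 16



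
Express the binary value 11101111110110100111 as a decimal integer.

Sum of powers of 2 for each 1-bit:
2^0 + 2^1 + 2^2 + 2^5 + 2^7 + 2^8 + 2^10 + 2^11 + 2^12 + 2^13 + 2^14 + 2^15 + 2^17 + 2^18 + 2^19
= 1 + 2 + 4 + 32 + 128 + 256 + 1024 + 2048 + 4096 + 8192 + 16384 + 32768 + 131072 + 262144 + 524288
= 982439



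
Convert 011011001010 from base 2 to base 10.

Sum of powers of 2 for each 1-bit:
2^1 + 2^3 + 2^6 + 2^7 + 2^9 + 2^10
= 2 + 8 + 64 + 128 + 512 + 1024
= 1738



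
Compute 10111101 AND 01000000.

AND: 1 only when both bits are 1
  10111101
& 01000000
----------
  00000000
Decimal: 189 & 64 = 0



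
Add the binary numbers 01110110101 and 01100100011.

Add column by column from the right: bit + bit + carry-in; write the sum mod 2, carry 1 when the sum is 2 or 3.
carry:  11001001110
        01110110101
+       01100100011
-------------------
       011011011000
(the carry out of the leftmost column, 0, becomes the leading bit)
Decimal check:
  01110110101 = 512 + 256 + 128 + 32 + 16 + 4 + 1 = 949
  01100100011 = 512 + 256 + 32 + 2 + 1 = 803
  949 + 803 = 1752, and 011011011000 = 1024 + 512 + 128 + 64 + 16 + 8 = 1752 ✓



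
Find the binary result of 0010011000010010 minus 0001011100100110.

Method 1 - Direct subtraction (column by column from the right: bit − bit − borrow-in; if negative, add 2 and borrow 1 from the next column):
borrow: 0011111111011000
        0010011000010010
-       0001011100100110
------------------------
        0000111011101100

Method 2 - Add two's complement:
Two's complement of 0001011100100110: invert → 1110100011011001, add 1 → 1110100011011010
  0010011000010010
+ 1110100011011010
------------------
 10000111011101100  (end carry out of the top bit = 1)
Discarding the end carry: 0000111011101100
Decimal check:
  0010011000010010 = 8192 + 1024 + 512 + 16 + 2 = 9746
  0001011100100110 = 4096 + 1024 + 512 + 256 + 32 + 4 + 2 = 5926
  9746 - 5926 = 3820, and 0000111011101100 = 2048 + 1024 + 512 + 128 + 64 + 32 + 8 + 4 = 3820 ✓



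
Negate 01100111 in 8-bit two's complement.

Original: 01100111
Step 1 - Invert all bits: 10011000
Step 2 - Add 1: 10011001
Verification: 01100111 + 10011001 = 100000000; discarding the end carry (carry out of the top bit) leaves the 8-bit value 00000000, as required for x + (-x)



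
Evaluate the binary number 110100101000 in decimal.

Sum of powers of 2 for each 1-bit:
2^3 + 2^5 + 2^8 + 2^10 + 2^11
= 8 + 32 + 256 + 1024 + 2048
= 3368



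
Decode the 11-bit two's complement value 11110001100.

Binary: 11110001100
Sign bit: 1 (negative)
Invert: 00001110011
Add 1:  00001110100
Magnitude: 00001110100 = 64 + 32 + 16 + 4 = 116
Value: -116



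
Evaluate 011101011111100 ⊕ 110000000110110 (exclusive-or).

XOR: 1 when bits differ
  011101011111100
^ 110000000110110
-----------------
  101101011001010
Decimal: 15100 ^ 24630 = 23242



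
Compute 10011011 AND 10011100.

AND: 1 only when both bits are 1
  10011011
& 10011100
----------
  10011000
Decimal: 155 & 156 = 152



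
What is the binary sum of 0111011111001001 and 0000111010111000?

Add column by column from the right: bit + bit + carry-in; write the sum mod 2, carry 1 when the sum is 2 or 3.
carry:  1111111111110000
        0111011111001001
+       0000111010111000
------------------------
       01000011010000001
(the carry out of the leftmost column, 0, becomes the leading bit)
Decimal check:
  0111011111001001 = 16384 + 8192 + 4096 + 1024 + 512 + 256 + 128 + 64 + 8 + 1 = 30665
  0000111010111000 = 2048 + 1024 + 512 + 128 + 32 + 16 + 8 = 3768
  30665 + 3768 = 34433, and 01000011010000001 = 32768 + 1024 + 512 + 128 + 1 = 34433 ✓



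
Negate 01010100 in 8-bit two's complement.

Original: 01010100
Step 1 - Invert all bits: 10101011
Step 2 - Add 1: 10101100
Verification: 01010100 + 10101100 = 100000000; discarding the end carry (carry out of the top bit) leaves the 8-bit value 00000000, as required for x + (-x)



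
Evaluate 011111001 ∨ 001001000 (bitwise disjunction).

OR: 1 when either bit is 1
  011111001
| 001001000
-----------
  011111001
Decimal: 249 | 72 = 249



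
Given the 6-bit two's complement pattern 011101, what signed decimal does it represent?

Binary: 011101
Sign bit: 0 (non-negative)
Read directly as an unsigned value:
011101 = 16 + 8 + 4 + 1 = 29
Value: 29



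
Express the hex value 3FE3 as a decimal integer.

Expand by place value (powers of 16):
Digit values: F = 15, E = 14
3FE3 = 3 × 16^3 + 15 × 16^2 + 14 × 16^1 + 3 × 16^0
= 3 × 4096 + 15 × 256 + 14 × 16 + 3 × 1
= 12288 + 3840 + 224 + 3
= 16355



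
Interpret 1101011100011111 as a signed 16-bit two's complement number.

Binary: 1101011100011111
Sign bit: 1 (negative)
Invert: 0010100011100000
Add 1:  0010100011100001
Magnitude: 0010100011100001 = 8192 + 2048 + 128 + 64 + 32 + 1 = 10465
Value: -10465



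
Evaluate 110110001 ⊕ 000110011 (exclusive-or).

XOR: 1 when bits differ
  110110001
^ 000110011
-----------
  110000010
Decimal: 433 ^ 51 = 386



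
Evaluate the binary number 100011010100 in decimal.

Sum of powers of 2 for each 1-bit:
2^2 + 2^4 + 2^6 + 2^7 + 2^11
= 4 + 16 + 64 + 128 + 2048
= 2260



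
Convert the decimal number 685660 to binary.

Using repeated division by 2:
685660 ÷ 2 = 342830 remainder 0
342830 ÷ 2 = 171415 remainder 0
171415 ÷ 2 = 85707 remainder 1
85707 ÷ 2 = 42853 remainder 1
42853 ÷ 2 = 21426 remainder 1
21426 ÷ 2 = 10713 remainder 0
10713 ÷ 2 = 5356 remainder 1
5356 ÷ 2 = 2678 remainder 0
2678 ÷ 2 = 1339 remainder 0
1339 ÷ 2 = 669 remainder 1
669 ÷ 2 = 334 remainder 1
334 ÷ 2 = 167 remainder 0
167 ÷ 2 = 83 remainder 1
83 ÷ 2 = 41 remainder 1
41 ÷ 2 = 20 remainder 1
20 ÷ 2 = 10 remainder 0
10 ÷ 2 = 5 remainder 0
5 ÷ 2 = 2 remainder 1
2 ÷ 2 = 1 remainder 0
1 ÷ 2 = 0 remainder 1
Reading remainders bottom to top: 10100111011001011100

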